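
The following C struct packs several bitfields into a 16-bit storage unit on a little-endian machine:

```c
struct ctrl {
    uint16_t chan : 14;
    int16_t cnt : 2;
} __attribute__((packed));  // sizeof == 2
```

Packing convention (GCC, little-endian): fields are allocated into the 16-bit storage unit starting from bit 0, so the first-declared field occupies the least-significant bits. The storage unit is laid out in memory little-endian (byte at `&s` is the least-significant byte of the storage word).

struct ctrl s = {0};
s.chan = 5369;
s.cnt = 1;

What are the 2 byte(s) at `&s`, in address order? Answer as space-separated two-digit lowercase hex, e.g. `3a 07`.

f9 54

chan (14b) val=5369 bits=0x14f9 at bit 0: 0x14f9
cnt (2b) val=1 bits=0x1 at bit 14: 0x54f9
word = 0x54f9 → little-endian bytes:
  [0]=0xf9  [1]=0x54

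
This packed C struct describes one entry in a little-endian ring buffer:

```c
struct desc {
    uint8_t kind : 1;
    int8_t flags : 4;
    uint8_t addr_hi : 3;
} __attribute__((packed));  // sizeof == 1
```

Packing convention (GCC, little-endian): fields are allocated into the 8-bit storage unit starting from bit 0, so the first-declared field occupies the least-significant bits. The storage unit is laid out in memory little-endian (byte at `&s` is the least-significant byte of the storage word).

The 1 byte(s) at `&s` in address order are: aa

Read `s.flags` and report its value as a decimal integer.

[0]=0xaa (little-endian) → word 0xaa
kind:1 @ bit 0 → (0xaa>>0)&0x1 = 0x0
flags:4 @ bit 1 → (0xaa>>1)&0xf = 0x5  ←
addr_hi:3 @ bit 5 → (0xaa>>5)&0x7 = 0x5
flags signed 4b, MSB=0: value = 5

5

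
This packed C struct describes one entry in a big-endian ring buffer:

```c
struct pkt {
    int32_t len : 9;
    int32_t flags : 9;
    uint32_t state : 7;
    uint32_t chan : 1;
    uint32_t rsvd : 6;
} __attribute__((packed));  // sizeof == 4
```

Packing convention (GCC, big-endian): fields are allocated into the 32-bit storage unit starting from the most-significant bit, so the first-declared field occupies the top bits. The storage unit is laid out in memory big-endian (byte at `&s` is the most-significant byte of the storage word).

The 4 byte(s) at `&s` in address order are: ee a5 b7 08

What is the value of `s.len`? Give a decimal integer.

[0]=0xee [1]=0xa5 [2]=0xb7 [3]=0x08 (big-endian) → word 0xeea5b708
len:9 @ bit 23 → (0xeea5b708>>23)&0x1ff = 0x1dd  ←
flags:9 @ bit 14 → (0xeea5b708>>14)&0x1ff = 0x96
state:7 @ bit 7 → (0xeea5b708>>7)&0x7f = 0x6e
chan:1 @ bit 6 → (0xeea5b708>>6)&0x1 = 0x0
rsvd:6 @ bit 0 → (0xeea5b708>>0)&0x3f = 0x8
len signed 9b, MSB=1: 477 - 512 = -35

-35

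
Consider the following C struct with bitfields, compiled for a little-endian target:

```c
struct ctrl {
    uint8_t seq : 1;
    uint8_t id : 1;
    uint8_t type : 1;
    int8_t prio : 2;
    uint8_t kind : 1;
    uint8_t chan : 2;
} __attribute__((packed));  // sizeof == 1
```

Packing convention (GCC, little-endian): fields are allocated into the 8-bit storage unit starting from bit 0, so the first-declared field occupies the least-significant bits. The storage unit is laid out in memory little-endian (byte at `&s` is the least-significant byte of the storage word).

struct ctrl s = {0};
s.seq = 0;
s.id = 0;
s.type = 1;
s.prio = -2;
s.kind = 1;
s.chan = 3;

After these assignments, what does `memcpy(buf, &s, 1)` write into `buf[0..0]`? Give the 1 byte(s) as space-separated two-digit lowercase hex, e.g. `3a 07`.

[0+:1] seq=0 & 0x1 = 0x0; word=0x00
[1+:1] id=0 & 0x1 = 0x0; word=0x00
[2+:1] type=1 & 0x1 = 0x1; word=0x04
[3+:2] prio=-2 & 0x3 = 0x2; word=0x14
[5+:1] kind=1 & 0x1 = 0x1; word=0x34
[6+:2] chan=3 & 0x3 = 0x3; word=0xf4
word = 0xf4 → little-endian bytes:
  [0]=0xf4

f4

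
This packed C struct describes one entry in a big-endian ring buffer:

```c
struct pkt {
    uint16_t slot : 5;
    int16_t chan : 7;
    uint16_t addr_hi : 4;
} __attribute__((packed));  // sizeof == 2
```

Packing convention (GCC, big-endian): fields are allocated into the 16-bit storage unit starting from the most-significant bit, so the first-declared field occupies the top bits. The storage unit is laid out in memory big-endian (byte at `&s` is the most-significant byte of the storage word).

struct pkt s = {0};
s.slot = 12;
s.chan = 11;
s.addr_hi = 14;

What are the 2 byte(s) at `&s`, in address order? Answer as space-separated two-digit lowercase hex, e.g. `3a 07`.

60 be

slot:5 = 12 → 0xc << 11 → word 0x6000
chan:7 = 11 → 0xb << 4 → word 0x60b0
addr_hi:4 = 14 → 0xe << 0 → word 0x60be
word = 0x60be → big-endian bytes:
  [0]=0x60  [1]=0xbe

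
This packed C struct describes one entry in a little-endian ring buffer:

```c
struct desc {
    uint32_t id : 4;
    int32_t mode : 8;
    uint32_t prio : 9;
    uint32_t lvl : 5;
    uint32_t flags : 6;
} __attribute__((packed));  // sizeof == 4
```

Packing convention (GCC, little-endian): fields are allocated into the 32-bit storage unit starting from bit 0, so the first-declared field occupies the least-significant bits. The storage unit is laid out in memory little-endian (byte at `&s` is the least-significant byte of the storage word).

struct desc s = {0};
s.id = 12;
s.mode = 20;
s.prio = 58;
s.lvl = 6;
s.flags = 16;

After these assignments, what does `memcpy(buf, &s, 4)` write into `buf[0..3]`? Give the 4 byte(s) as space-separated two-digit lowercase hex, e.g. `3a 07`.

id:4 = 12 → 0xc << 0 → word 0x0000000c
mode:8 = 20 → 0x14 << 4 → word 0x0000014c
prio:9 = 58 → 0x3a << 12 → word 0x0003a14c
lvl:5 = 6 → 0x6 << 21 → word 0x00c3a14c
flags:6 = 16 → 0x10 << 26 → word 0x40c3a14c
word = 0x40c3a14c → little-endian bytes:
  [0]=0x4c  [1]=0xa1  [2]=0xc3  [3]=0x40

4c a1 c3 40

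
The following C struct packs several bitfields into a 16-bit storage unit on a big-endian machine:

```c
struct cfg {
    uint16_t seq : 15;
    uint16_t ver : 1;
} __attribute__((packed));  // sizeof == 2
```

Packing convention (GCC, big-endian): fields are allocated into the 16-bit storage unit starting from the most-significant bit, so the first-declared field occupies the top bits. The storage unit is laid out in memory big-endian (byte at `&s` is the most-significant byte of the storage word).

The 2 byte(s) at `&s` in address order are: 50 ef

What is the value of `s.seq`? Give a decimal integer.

[0]=0x50 [1]=0xef (big-endian) → word 0x50ef
seq [1+:15] = (word>>1) & 0x7fff = 10359  ←
ver [0+:1] = (word>>0) & 0x1 = 1

10359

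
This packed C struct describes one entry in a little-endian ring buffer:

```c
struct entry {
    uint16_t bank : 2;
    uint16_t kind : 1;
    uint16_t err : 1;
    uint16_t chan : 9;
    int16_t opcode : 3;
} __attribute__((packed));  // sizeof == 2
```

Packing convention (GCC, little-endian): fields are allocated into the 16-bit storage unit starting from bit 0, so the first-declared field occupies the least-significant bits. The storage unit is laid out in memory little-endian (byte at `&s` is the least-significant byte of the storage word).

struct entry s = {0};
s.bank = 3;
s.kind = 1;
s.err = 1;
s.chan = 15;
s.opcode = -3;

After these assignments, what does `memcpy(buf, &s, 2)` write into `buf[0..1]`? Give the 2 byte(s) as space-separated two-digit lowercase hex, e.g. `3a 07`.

bank (2b) val=3 bits=0x3 at bit 0: 0x0003
kind (1b) val=1 bits=0x1 at bit 2: 0x0007
err (1b) val=1 bits=0x1 at bit 3: 0x000f
chan (9b) val=15 bits=0xf at bit 4: 0x00ff
opcode (3b) val=-3 bits=0x5 at bit 13: 0xa0ff
word = 0xa0ff → little-endian bytes:
  [0]=0xff  [1]=0xa0

ff a0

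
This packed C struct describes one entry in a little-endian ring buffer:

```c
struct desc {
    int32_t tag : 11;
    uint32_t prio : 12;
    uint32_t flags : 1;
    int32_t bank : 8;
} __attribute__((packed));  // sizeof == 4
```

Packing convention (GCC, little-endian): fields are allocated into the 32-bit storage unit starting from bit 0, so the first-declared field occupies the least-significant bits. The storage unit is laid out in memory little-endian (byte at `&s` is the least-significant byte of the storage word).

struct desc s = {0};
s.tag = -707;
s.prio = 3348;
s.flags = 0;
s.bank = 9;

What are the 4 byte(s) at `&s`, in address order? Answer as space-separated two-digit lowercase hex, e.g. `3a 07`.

3d a5 68 09

tag:11 = -707 → 0x53d << 0 → word 0x0000053d
prio:12 = 3348 → 0xd14 << 11 → word 0x0068a53d
flags:1 = 0 → 0x0 << 23 → word 0x0068a53d
bank:8 = 9 → 0x9 << 24 → word 0x0968a53d
word = 0x0968a53d → little-endian bytes:
  [0]=0x3d  [1]=0xa5  [2]=0x68  [3]=0x09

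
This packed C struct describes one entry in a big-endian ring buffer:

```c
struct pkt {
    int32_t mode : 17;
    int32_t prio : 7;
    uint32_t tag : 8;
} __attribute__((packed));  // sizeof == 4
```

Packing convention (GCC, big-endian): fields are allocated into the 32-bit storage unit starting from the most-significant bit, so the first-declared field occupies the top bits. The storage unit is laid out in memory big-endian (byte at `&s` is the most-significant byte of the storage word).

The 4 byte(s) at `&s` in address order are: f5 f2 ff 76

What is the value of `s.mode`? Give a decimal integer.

[0]=0xf5 [1]=0xf2 [2]=0xff [3]=0x76 (big-endian) → word 0xf5f2ff76
mode [15+:17] = (word>>15) & 0x1ffff = 125925  ←
prio [8+:7] = (word>>8) & 0x7f = 127
tag [0+:8] = (word>>0) & 0xff = 118
mode signed 17b, MSB=1: 125925 - 131072 = -5147

-5147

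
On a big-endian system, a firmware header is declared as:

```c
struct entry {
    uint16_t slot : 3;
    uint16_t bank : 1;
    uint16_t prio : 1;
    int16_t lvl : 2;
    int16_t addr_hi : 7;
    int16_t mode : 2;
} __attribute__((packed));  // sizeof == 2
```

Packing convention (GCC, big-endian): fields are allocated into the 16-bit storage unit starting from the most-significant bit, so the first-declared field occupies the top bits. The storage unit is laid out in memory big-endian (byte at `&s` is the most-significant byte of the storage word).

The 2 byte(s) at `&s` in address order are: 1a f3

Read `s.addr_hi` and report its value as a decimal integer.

60

[0]=0x1a [1]=0xf3 (big-endian) → word 0x1af3
slot [13+:3] = (word>>13) & 0x7 = 0
bank [12+:1] = (word>>12) & 0x1 = 1
prio [11+:1] = (word>>11) & 0x1 = 1
lvl [9+:2] = (word>>9) & 0x3 = 1
addr_hi [2+:7] = (word>>2) & 0x7f = 60  ←
mode [0+:2] = (word>>0) & 0x3 = 3
addr_hi signed 7b, MSB=0: value = 60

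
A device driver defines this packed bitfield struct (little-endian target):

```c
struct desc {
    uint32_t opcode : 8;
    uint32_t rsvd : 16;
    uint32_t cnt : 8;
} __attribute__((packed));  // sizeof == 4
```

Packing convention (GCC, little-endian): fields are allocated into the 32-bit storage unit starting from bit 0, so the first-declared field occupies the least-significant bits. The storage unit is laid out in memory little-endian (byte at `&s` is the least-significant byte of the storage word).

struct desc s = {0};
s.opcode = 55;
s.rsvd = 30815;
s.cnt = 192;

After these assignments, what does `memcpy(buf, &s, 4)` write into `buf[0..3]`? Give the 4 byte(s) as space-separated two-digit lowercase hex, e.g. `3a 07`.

37 5f 78 c0

opcode:8 = 55 → 0x37 << 0 → word 0x00000037
rsvd:16 = 30815 → 0x785f << 8 → word 0x00785f37
cnt:8 = 192 → 0xc0 << 24 → word 0xc0785f37
word = 0xc0785f37 → little-endian bytes:
  [0]=0x37  [1]=0x5f  [2]=0x78  [3]=0xc0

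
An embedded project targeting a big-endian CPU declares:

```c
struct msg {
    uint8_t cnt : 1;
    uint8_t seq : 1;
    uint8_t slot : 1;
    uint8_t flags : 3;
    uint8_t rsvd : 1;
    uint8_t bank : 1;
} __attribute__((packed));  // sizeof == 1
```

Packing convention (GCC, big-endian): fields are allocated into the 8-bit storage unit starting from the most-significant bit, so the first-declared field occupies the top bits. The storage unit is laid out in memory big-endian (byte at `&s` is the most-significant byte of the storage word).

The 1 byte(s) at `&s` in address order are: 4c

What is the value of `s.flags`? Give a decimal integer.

3

[0]=0x4c (big-endian) → word 0x4c
cnt:1 @ bit 7 → (0x4c>>7)&0x1 = 0x0
seq:1 @ bit 6 → (0x4c>>6)&0x1 = 0x1
slot:1 @ bit 5 → (0x4c>>5)&0x1 = 0x0
flags:3 @ bit 2 → (0x4c>>2)&0x7 = 0x3  ←
rsvd:1 @ bit 1 → (0x4c>>1)&0x1 = 0x0
bank:1 @ bit 0 → (0x4c>>0)&0x1 = 0x0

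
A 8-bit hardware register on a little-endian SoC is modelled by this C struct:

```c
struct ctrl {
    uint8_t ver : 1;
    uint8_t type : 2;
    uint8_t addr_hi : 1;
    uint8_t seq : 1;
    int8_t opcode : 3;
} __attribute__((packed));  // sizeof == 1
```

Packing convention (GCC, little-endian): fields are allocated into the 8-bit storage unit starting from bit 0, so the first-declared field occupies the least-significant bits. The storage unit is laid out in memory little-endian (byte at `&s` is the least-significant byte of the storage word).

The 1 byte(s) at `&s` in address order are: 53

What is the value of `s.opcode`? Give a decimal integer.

2

[0]=0x53 (little-endian) → word 0x53
ver [0+:1] = (word>>0) & 0x1 = 1
type [1+:2] = (word>>1) & 0x3 = 1
addr_hi [3+:1] = (word>>3) & 0x1 = 0
seq [4+:1] = (word>>4) & 0x1 = 1
opcode [5+:3] = (word>>5) & 0x7 = 2  ←
opcode signed 3b, MSB=0: value = 2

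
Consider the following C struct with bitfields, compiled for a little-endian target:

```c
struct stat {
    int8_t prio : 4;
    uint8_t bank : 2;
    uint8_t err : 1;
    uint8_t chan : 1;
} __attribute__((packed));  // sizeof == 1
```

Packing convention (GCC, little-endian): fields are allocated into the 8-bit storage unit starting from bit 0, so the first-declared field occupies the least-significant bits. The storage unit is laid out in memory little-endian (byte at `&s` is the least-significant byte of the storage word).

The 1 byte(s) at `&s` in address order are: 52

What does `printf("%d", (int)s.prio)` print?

[0]=0x52 (little-endian) → word 0x52
prio:4 @ bit 0 → (0x52>>0)&0xf = 0x2  ←
bank:2 @ bit 4 → (0x52>>4)&0x3 = 0x1
err:1 @ bit 6 → (0x52>>6)&0x1 = 0x1
chan:1 @ bit 7 → (0x52>>7)&0x1 = 0x0
prio signed 4b, MSB=0: value = 2

2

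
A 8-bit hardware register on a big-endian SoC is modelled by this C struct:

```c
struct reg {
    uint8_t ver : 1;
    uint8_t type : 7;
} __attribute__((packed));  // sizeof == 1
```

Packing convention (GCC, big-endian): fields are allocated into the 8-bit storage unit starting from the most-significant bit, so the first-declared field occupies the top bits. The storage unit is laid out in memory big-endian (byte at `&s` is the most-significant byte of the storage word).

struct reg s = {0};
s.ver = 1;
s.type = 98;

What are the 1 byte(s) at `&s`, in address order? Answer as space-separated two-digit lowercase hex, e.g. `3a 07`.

e2

ver:1 = 1 → 0x1 << 7 → word 0x80
type:7 = 98 → 0x62 << 0 → word 0xe2
word = 0xe2 → big-endian bytes:
  [0]=0xe2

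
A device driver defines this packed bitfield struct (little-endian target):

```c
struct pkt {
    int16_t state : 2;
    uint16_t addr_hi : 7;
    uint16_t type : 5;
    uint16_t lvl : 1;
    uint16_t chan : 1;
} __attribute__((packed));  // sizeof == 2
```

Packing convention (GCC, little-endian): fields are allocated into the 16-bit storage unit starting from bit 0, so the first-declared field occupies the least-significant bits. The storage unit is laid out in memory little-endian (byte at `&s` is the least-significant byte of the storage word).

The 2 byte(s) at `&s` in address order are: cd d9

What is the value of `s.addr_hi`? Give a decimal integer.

115

[0]=0xcd [1]=0xd9 (little-endian) → word 0xd9cd
state:2 @ bit 0 → (0xd9cd>>0)&0x3 = 0x1
addr_hi:7 @ bit 2 → (0xd9cd>>2)&0x7f = 0x73  ←
type:5 @ bit 9 → (0xd9cd>>9)&0x1f = 0xc
lvl:1 @ bit 14 → (0xd9cd>>14)&0x1 = 0x1
chan:1 @ bit 15 → (0xd9cd>>15)&0x1 = 0x1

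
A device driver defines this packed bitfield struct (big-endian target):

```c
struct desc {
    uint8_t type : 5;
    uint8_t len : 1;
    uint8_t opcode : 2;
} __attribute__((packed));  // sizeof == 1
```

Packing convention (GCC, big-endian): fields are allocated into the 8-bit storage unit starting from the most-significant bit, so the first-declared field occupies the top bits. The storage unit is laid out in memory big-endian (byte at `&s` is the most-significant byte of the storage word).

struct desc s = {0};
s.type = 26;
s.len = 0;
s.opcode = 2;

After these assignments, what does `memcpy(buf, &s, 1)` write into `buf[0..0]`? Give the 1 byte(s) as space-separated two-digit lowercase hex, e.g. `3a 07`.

d2

type:5 = 26 → 0x1a << 3 → word 0xd0
len:1 = 0 → 0x0 << 2 → word 0xd0
opcode:2 = 2 → 0x2 << 0 → word 0xd2
word = 0xd2 → big-endian bytes:
  [0]=0xd2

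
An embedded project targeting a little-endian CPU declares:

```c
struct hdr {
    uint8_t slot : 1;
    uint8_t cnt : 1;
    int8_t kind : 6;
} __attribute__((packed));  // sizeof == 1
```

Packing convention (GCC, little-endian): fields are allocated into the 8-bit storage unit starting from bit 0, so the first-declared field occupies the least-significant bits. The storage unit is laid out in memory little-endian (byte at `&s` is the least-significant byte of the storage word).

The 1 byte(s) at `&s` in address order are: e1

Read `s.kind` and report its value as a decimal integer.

-8

[0]=0xe1 (little-endian) → word 0xe1
slot [0+:1] = (word>>0) & 0x1 = 1
cnt [1+:1] = (word>>1) & 0x1 = 0
kind [2+:6] = (word>>2) & 0x3f = 56  ←
kind signed 6b, MSB=1: 56 - 64 = -8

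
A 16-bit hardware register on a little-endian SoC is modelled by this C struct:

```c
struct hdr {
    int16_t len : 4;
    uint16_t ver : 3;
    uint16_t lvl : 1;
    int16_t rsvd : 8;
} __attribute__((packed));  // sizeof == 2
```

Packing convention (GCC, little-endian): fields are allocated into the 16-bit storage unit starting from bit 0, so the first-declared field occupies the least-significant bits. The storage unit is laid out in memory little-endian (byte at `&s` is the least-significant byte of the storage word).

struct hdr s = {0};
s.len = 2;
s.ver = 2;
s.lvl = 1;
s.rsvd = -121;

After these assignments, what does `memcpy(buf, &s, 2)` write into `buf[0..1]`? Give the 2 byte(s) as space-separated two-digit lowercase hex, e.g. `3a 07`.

[0+:4] len=2 & 0xf = 0x2; word=0x0002
[4+:3] ver=2 & 0x7 = 0x2; word=0x0022
[7+:1] lvl=1 & 0x1 = 0x1; word=0x00a2
[8+:8] rsvd=-121 & 0xff = 0x87; word=0x87a2
word = 0x87a2 → little-endian bytes:
  [0]=0xa2  [1]=0x87

a2 87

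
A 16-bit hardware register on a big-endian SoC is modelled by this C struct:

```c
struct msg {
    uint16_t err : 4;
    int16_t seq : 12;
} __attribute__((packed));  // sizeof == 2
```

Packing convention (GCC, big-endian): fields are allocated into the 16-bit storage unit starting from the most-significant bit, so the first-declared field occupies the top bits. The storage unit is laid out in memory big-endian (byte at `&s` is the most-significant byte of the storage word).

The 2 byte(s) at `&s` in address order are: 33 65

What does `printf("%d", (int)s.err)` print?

3

[0]=0x33 [1]=0x65 (big-endian) → word 0x3365
err:4 @ bit 12 → (0x3365>>12)&0xf = 0x3  ←
seq:12 @ bit 0 → (0x3365>>0)&0xfff = 0x365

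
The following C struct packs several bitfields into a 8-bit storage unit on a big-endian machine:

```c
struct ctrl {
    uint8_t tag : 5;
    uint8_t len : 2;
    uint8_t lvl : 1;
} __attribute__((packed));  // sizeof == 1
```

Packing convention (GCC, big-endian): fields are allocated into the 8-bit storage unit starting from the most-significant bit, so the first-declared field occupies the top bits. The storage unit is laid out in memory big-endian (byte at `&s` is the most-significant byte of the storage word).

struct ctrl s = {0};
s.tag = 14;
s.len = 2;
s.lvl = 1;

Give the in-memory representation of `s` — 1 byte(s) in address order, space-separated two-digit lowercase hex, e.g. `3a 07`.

tag:5 = 14 → 0xe << 3 → word 0x70
len:2 = 2 → 0x2 << 1 → word 0x74
lvl:1 = 1 → 0x1 << 0 → word 0x75
word = 0x75 → big-endian bytes:
  [0]=0x75

75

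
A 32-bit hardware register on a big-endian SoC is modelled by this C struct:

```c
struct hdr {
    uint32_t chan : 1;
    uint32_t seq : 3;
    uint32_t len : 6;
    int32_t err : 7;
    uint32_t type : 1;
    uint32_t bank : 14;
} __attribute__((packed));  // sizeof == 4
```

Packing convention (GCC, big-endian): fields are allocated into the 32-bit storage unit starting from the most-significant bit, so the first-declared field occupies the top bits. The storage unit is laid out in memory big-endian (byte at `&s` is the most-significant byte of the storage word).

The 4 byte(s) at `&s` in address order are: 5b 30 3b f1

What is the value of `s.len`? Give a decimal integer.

44

[0]=0x5b [1]=0x30 [2]=0x3b [3]=0xf1 (big-endian) → word 0x5b303bf1
chan [31+:1] = (word>>31) & 0x1 = 0
seq [28+:3] = (word>>28) & 0x7 = 5
len [22+:6] = (word>>22) & 0x3f = 44  ←
err [15+:7] = (word>>15) & 0x7f = 96
type [14+:1] = (word>>14) & 0x1 = 0
bank [0+:14] = (word>>0) & 0x3fff = 15345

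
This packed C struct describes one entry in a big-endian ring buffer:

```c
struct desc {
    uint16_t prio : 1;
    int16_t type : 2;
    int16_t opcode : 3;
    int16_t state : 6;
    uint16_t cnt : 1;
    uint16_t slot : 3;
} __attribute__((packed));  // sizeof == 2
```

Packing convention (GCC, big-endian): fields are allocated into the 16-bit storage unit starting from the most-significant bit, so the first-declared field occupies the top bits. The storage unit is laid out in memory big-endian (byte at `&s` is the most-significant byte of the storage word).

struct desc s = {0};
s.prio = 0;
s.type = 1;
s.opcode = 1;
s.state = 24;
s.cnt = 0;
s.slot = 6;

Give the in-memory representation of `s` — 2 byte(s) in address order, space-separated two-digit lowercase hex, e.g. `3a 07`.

prio:1 = 0 → 0x0 << 15 → word 0x0000
type:2 = 1 → 0x1 << 13 → word 0x2000
opcode:3 = 1 → 0x1 << 10 → word 0x2400
state:6 = 24 → 0x18 << 4 → word 0x2580
cnt:1 = 0 → 0x0 << 3 → word 0x2580
slot:3 = 6 → 0x6 << 0 → word 0x2586
word = 0x2586 → big-endian bytes:
  [0]=0x25  [1]=0x86

25 86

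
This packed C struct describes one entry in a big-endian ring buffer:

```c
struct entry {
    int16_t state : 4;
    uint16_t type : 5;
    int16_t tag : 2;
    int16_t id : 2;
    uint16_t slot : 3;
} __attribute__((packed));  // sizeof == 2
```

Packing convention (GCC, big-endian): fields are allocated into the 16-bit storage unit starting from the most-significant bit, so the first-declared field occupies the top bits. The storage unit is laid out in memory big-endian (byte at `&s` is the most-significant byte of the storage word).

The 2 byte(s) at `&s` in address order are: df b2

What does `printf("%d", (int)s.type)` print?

[0]=0xdf [1]=0xb2 (big-endian) → word 0xdfb2
state [12+:4] = (word>>12) & 0xf = 13
type [7+:5] = (word>>7) & 0x1f = 31  ←
tag [5+:2] = (word>>5) & 0x3 = 1
id [3+:2] = (word>>3) & 0x3 = 2
slot [0+:3] = (word>>0) & 0x7 = 2

31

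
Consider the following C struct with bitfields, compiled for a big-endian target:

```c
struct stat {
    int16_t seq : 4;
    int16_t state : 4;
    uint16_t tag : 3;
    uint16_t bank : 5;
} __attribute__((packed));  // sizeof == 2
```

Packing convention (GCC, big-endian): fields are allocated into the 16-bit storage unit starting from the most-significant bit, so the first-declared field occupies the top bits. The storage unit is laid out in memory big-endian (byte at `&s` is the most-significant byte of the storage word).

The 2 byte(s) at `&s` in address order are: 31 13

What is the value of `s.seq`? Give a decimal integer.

[0]=0x31 [1]=0x13 (big-endian) → word 0x3113
seq:4 @ bit 12 → (0x3113>>12)&0xf = 0x3  ←
state:4 @ bit 8 → (0x3113>>8)&0xf = 0x1
tag:3 @ bit 5 → (0x3113>>5)&0x7 = 0x0
bank:5 @ bit 0 → (0x3113>>0)&0x1f = 0x13
seq signed 4b, MSB=0: value = 3

3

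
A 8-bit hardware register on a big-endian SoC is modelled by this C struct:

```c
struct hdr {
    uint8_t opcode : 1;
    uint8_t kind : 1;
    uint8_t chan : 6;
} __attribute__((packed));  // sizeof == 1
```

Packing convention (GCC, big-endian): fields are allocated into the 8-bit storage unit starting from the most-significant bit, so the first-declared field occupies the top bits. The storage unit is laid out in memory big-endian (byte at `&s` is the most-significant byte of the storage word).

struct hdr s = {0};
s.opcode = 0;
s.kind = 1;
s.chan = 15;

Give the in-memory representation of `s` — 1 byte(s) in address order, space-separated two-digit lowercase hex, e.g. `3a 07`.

4f

[7+:1] opcode=0 & 0x1 = 0x0; word=0x00
[6+:1] kind=1 & 0x1 = 0x1; word=0x40
[0+:6] chan=15 & 0x3f = 0xf; word=0x4f
word = 0x4f → big-endian bytes:
  [0]=0x4f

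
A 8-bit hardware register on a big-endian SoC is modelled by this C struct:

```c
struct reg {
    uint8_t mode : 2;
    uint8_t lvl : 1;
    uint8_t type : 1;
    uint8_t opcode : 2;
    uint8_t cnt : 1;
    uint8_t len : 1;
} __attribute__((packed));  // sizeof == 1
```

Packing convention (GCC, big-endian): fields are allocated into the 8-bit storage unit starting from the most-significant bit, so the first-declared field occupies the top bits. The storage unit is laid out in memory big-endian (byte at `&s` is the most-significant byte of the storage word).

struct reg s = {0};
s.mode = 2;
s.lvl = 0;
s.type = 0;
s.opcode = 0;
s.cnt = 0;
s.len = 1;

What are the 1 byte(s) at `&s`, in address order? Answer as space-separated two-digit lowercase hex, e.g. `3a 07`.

81

mode (2b) val=2 bits=0x2 at bit 6: 0x80
lvl (1b) val=0 bits=0x0 at bit 5: 0x80
type (1b) val=0 bits=0x0 at bit 4: 0x80
opcode (2b) val=0 bits=0x0 at bit 2: 0x80
cnt (1b) val=0 bits=0x0 at bit 1: 0x80
len (1b) val=1 bits=0x1 at bit 0: 0x81
word = 0x81 → big-endian bytes:
  [0]=0x81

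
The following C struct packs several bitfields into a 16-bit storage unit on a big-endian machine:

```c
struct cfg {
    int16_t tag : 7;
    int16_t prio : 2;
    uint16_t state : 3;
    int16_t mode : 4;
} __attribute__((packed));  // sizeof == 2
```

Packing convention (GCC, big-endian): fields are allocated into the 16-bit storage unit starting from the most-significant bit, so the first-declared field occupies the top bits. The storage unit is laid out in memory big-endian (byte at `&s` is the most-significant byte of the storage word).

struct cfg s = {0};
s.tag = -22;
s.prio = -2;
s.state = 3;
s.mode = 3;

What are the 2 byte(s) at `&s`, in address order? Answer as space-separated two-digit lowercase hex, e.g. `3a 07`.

tag (7b) val=-22 bits=0x6a at bit 9: 0xd400
prio (2b) val=-2 bits=0x2 at bit 7: 0xd500
state (3b) val=3 bits=0x3 at bit 4: 0xd530
mode (4b) val=3 bits=0x3 at bit 0: 0xd533
word = 0xd533 → big-endian bytes:
  [0]=0xd5  [1]=0x33

d5 33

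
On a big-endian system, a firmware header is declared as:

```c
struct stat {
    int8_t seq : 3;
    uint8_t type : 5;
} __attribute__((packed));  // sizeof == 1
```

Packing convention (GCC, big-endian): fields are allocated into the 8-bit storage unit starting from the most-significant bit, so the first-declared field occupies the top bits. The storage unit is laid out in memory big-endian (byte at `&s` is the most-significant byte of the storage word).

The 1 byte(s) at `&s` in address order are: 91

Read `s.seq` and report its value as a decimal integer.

-4

[0]=0x91 (big-endian) → word 0x91
seq [5+:3] = (word>>5) & 0x7 = 4  ←
type [0+:5] = (word>>0) & 0x1f = 17
seq signed 3b, MSB=1: 4 - 8 = -4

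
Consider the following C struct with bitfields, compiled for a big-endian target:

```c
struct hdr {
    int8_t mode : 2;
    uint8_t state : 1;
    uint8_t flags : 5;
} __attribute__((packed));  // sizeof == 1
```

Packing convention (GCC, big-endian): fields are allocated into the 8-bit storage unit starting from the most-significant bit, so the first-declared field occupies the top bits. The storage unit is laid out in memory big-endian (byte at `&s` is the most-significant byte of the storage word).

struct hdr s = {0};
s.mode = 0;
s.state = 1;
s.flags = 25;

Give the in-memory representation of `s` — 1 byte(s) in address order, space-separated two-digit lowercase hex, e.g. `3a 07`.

39

mode:2 = 0 → 0x0 << 6 → word 0x00
state:1 = 1 → 0x1 << 5 → word 0x20
flags:5 = 25 → 0x19 << 0 → word 0x39
word = 0x39 → big-endian bytes:
  [0]=0x39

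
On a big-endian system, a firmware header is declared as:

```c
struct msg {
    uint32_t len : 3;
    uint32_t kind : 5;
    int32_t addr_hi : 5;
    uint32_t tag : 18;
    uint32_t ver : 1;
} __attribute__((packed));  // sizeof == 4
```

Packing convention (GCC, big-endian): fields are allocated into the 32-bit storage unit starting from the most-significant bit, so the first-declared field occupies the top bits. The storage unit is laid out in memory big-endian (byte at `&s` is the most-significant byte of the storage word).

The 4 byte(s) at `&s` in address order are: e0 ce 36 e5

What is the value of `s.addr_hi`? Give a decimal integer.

-7

[0]=0xe0 [1]=0xce [2]=0x36 [3]=0xe5 (big-endian) → word 0xe0ce36e5
len:3 @ bit 29 → (0xe0ce36e5>>29)&0x7 = 0x7
kind:5 @ bit 24 → (0xe0ce36e5>>24)&0x1f = 0x0
addr_hi:5 @ bit 19 → (0xe0ce36e5>>19)&0x1f = 0x19  ←
tag:18 @ bit 1 → (0xe0ce36e5>>1)&0x3ffff = 0x31b72
ver:1 @ bit 0 → (0xe0ce36e5>>0)&0x1 = 0x1
addr_hi signed 5b, MSB=1: 25 - 32 = -7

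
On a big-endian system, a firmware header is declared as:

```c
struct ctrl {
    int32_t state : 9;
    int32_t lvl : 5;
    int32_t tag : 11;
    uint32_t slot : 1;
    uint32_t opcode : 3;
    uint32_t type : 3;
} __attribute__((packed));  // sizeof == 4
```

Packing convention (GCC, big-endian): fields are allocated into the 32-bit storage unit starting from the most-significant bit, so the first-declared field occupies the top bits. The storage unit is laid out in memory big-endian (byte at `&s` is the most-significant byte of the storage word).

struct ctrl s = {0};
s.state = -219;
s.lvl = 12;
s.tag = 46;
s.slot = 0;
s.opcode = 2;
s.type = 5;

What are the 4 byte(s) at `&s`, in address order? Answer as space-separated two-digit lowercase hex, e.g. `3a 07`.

state (9b) val=-219 bits=0x125 at bit 23: 0x92800000
lvl (5b) val=12 bits=0xc at bit 18: 0x92b00000
tag (11b) val=46 bits=0x2e at bit 7: 0x92b01700
slot (1b) val=0 bits=0x0 at bit 6: 0x92b01700
opcode (3b) val=2 bits=0x2 at bit 3: 0x92b01710
type (3b) val=5 bits=0x5 at bit 0: 0x92b01715
word = 0x92b01715 → big-endian bytes:
  [0]=0x92  [1]=0xb0  [2]=0x17  [3]=0x15

92 b0 17 15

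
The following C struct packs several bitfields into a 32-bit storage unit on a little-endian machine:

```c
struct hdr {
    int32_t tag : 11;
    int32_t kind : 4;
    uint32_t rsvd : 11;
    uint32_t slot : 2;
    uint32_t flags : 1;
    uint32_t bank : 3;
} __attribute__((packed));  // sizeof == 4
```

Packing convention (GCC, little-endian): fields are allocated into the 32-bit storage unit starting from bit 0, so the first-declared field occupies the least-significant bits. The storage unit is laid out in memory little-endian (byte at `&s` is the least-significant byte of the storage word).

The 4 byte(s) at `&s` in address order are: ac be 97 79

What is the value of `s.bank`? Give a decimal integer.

3

[0]=0xac [1]=0xbe [2]=0x97 [3]=0x79 (little-endian) → word 0x7997beac
tag [0+:11] = (word>>0) & 0x7ff = 1708
kind [11+:4] = (word>>11) & 0xf = 7
rsvd [15+:11] = (word>>15) & 0x7ff = 815
slot [26+:2] = (word>>26) & 0x3 = 2
flags [28+:1] = (word>>28) & 0x1 = 1
bank [29+:3] = (word>>29) & 0x7 = 3  ←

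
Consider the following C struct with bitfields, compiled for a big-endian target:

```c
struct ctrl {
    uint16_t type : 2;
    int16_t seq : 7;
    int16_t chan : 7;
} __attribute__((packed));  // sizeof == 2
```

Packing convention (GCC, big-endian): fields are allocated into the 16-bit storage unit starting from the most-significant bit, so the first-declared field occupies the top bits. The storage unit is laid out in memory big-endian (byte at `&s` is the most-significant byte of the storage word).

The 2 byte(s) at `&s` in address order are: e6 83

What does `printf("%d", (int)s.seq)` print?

[0]=0xe6 [1]=0x83 (big-endian) → word 0xe683
type [14+:2] = (word>>14) & 0x3 = 3
seq [7+:7] = (word>>7) & 0x7f = 77  ←
chan [0+:7] = (word>>0) & 0x7f = 3
seq signed 7b, MSB=1: 77 - 128 = -51

-51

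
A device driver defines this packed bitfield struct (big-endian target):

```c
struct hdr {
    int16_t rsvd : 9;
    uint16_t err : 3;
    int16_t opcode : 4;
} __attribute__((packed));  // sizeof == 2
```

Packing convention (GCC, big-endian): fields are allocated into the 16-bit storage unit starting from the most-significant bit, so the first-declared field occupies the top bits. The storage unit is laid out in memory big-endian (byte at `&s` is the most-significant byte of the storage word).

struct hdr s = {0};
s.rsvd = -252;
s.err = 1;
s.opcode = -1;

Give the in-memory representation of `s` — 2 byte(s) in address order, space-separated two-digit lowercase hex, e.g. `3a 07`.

82 1f

rsvd:9 = -252 → 0x104 << 7 → word 0x8200
err:3 = 1 → 0x1 << 4 → word 0x8210
opcode:4 = -1 → 0xf << 0 → word 0x821f
word = 0x821f → big-endian bytes:
  [0]=0x82  [1]=0x1f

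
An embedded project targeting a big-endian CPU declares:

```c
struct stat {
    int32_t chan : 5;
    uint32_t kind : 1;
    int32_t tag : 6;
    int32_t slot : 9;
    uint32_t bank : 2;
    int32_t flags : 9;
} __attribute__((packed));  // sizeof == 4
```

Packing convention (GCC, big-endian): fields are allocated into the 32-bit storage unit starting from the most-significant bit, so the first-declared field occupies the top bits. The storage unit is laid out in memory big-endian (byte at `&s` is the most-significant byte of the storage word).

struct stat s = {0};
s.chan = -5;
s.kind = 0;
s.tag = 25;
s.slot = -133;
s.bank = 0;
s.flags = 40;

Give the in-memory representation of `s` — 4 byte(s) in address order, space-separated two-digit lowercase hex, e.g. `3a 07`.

[27+:5] chan=-5 & 0x1f = 0x1b; word=0xd8000000
[26+:1] kind=0 & 0x1 = 0x0; word=0xd8000000
[20+:6] tag=25 & 0x3f = 0x19; word=0xd9900000
[11+:9] slot=-133 & 0x1ff = 0x17b; word=0xd99bd800
[9+:2] bank=0 & 0x3 = 0x0; word=0xd99bd800
[0+:9] flags=40 & 0x1ff = 0x28; word=0xd99bd828
word = 0xd99bd828 → big-endian bytes:
  [0]=0xd9  [1]=0x9b  [2]=0xd8  [3]=0x28

d9 9b d8 28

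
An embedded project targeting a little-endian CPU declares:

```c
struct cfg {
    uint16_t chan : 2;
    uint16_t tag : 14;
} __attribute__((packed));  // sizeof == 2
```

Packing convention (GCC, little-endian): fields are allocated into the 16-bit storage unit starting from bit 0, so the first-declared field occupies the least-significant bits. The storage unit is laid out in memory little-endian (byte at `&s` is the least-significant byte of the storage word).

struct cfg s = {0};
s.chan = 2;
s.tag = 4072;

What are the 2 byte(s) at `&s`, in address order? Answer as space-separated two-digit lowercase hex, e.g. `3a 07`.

a2 3f

chan:2 = 2 → 0x2 << 0 → word 0x0002
tag:14 = 4072 → 0xfe8 << 2 → word 0x3fa2
word = 0x3fa2 → little-endian bytes:
  [0]=0xa2  [1]=0x3f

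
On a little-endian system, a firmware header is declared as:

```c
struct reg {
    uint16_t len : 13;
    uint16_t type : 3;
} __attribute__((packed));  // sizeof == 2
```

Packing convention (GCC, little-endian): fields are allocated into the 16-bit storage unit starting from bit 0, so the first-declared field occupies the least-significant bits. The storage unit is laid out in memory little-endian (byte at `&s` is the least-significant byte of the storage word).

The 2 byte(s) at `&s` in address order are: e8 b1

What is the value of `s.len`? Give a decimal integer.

4584

[0]=0xe8 [1]=0xb1 (little-endian) → word 0xb1e8
len:13 @ bit 0 → (0xb1e8>>0)&0x1fff = 0x11e8  ←
type:3 @ bit 13 → (0xb1e8>>13)&0x7 = 0x5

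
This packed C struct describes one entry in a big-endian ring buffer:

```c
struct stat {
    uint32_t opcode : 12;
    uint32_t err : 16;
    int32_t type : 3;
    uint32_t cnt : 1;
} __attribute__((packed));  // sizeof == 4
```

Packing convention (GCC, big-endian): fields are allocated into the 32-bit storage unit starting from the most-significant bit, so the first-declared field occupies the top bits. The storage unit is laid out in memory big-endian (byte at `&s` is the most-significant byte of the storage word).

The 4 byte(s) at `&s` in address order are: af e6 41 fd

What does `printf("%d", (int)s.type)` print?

[0]=0xaf [1]=0xe6 [2]=0x41 [3]=0xfd (big-endian) → word 0xafe641fd
opcode [20+:12] = (word>>20) & 0xfff = 2814
err [4+:16] = (word>>4) & 0xffff = 25631
type [1+:3] = (word>>1) & 0x7 = 6  ←
cnt [0+:1] = (word>>0) & 0x1 = 1
type signed 3b, MSB=1: 6 - 8 = -2

-2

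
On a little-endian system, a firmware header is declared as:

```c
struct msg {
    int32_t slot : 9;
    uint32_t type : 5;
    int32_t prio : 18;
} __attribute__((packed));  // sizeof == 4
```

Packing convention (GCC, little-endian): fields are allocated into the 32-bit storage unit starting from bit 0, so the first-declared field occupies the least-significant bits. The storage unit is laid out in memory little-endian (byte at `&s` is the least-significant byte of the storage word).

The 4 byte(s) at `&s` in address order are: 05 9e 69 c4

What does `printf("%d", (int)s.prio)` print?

-61018

[0]=0x05 [1]=0x9e [2]=0x69 [3]=0xc4 (little-endian) → word 0xc4699e05
slot [0+:9] = (word>>0) & 0x1ff = 5
type [9+:5] = (word>>9) & 0x1f = 15
prio [14+:18] = (word>>14) & 0x3ffff = 201126  ←
prio signed 18b, MSB=1: 201126 - 262144 = -61018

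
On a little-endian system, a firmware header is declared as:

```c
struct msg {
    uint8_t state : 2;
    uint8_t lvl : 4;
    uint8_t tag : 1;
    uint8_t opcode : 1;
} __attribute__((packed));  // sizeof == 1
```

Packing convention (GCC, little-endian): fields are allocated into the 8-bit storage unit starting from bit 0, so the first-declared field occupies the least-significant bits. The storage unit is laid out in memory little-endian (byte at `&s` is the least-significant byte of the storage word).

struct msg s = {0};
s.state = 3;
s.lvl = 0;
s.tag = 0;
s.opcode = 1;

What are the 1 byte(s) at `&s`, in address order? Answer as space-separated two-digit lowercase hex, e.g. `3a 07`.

83

[0+:2] state=3 & 0x3 = 0x3; word=0x03
[2+:4] lvl=0 & 0xf = 0x0; word=0x03
[6+:1] tag=0 & 0x1 = 0x0; word=0x03
[7+:1] opcode=1 & 0x1 = 0x1; word=0x83
word = 0x83 → little-endian bytes:
  [0]=0x83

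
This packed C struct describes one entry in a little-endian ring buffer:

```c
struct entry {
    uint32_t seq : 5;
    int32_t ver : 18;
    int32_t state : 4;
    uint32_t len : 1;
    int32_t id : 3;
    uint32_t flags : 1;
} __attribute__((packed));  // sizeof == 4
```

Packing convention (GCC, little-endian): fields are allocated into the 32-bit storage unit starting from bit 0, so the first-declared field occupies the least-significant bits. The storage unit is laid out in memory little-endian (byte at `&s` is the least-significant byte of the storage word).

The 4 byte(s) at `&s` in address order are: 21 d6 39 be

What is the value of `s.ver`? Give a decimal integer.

118449

[0]=0x21 [1]=0xd6 [2]=0x39 [3]=0xbe (little-endian) → word 0xbe39d621
seq:5 @ bit 0 → (0xbe39d621>>0)&0x1f = 0x1
ver:18 @ bit 5 → (0xbe39d621>>5)&0x3ffff = 0x1ceb1  ←
state:4 @ bit 23 → (0xbe39d621>>23)&0xf = 0xc
len:1 @ bit 27 → (0xbe39d621>>27)&0x1 = 0x1
id:3 @ bit 28 → (0xbe39d621>>28)&0x7 = 0x3
flags:1 @ bit 31 → (0xbe39d621>>31)&0x1 = 0x1
ver signed 18b, MSB=0: value = 118449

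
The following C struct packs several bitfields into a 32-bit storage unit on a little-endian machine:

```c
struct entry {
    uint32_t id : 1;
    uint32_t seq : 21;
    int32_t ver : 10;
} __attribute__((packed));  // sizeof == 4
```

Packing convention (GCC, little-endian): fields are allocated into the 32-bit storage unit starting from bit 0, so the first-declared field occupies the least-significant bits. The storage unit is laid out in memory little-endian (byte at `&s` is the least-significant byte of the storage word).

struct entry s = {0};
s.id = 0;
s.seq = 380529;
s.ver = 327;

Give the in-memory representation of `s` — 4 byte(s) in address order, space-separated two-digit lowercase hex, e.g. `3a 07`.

[0+:1] id=0 & 0x1 = 0x0; word=0x00000000
[1+:21] seq=380529 & 0x1fffff = 0x5ce71; word=0x000b9ce2
[22+:10] ver=327 & 0x3ff = 0x147; word=0x51cb9ce2
word = 0x51cb9ce2 → little-endian bytes:
  [0]=0xe2  [1]=0x9c  [2]=0xcb  [3]=0x51

e2 9c cb 51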